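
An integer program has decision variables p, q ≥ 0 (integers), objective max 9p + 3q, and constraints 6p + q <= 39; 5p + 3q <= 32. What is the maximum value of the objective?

54

(p,q)=(6,0): 6·6+1·0=36≤39, 5·6+3·0=30≤32, objective 54.
(p,q)=(5,1): 6·5+1·1=31≤39, 5·5+3·1=28≤32, objective 48.
(p,q)=(5,0): 6·5+1·0=30≤39, 5·5+3·0=25≤32, objective 45.
No feasible integer point exceeds 54.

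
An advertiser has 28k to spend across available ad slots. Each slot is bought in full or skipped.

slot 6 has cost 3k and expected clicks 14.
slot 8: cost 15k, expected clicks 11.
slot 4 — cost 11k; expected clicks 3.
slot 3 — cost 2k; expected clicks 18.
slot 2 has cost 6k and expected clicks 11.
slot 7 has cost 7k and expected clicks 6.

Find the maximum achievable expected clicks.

This is an integer program with binary decision variables.
Allowing fractional choices, the relaxed optimum would be about 56.3, but ad slots are indivisible.
slot 6 + slot 8 + slot 3 + slot 2: cost 3 + 15 + 2 + 6 = 26 ≤ 28, expected clicks 14 + 11 + 18 + 11 = 54.
slot 6 + slot 3 + slot 2 + slot 7: cost 3 + 2 + 6 + 7 = 18 ≤ 28, expected clicks 14 + 18 + 11 + 6 = 49.
Best is slot 6, slot 8, slot 3, and slot 2 with total expected clicks 54.

54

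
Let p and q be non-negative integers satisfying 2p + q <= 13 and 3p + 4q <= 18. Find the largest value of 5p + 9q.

Relaxing integrality, the LP optimum is 40.50 at (p,q) = (0, 4.5), which is not an integer point.
(p,q)=(2,3): 2·2+1·3=7≤13, 3·2+4·3=18≤18, objective 37.
(p,q)=(0,4): 2·0+1·4=4≤13, 3·0+4·4=16≤18, objective 36.
(p,q)=(3,2): 2·3+1·2=8≤13, 3·3+4·2=17≤18, objective 33.
(p,q)=(1,3): 2·1+1·3=5≤13, 3·1+4·3=15≤18, objective 32.
Maximum is 37 at (p,q)=(2,3).

37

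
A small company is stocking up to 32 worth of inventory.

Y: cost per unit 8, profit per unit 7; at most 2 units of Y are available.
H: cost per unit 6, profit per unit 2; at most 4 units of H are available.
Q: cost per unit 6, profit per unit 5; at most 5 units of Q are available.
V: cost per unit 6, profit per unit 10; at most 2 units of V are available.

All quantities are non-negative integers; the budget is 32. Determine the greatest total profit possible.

37

V has the best ratio (10/6); taking only V gives at most 2×10 = 20 (stopped by the supply cap of 2).
Mixing does better — 1×Y, 2×Q, and 2×V: cost 32 ≤ 32, profit 1·7 + 2·5 + 2·10 = 37.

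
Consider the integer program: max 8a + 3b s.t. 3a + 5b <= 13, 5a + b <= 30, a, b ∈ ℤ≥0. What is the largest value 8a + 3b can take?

32

(a,b)=(4,0) is feasible, giving 32.
(a,b)=(3,0) is feasible, giving 24.
Maximum is 32 at (a,b)=(4,0).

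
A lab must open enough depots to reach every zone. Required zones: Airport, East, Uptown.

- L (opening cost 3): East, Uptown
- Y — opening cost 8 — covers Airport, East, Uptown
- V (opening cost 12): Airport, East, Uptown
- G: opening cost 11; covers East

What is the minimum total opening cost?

Y alone covers Airport, East, Uptown — every zone.
Total opening cost: 8.

8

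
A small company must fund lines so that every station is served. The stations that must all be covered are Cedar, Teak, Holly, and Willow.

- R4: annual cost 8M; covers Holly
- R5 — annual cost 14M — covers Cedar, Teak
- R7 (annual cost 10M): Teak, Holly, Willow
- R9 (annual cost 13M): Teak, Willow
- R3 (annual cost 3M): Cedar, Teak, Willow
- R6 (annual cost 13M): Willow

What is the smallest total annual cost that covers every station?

Choose R4 and R3: together they cover Cedar, Teak, Holly, Willow — every station.
Total annual cost: 8 + 3 = 11.
No cover costs less than 11.

11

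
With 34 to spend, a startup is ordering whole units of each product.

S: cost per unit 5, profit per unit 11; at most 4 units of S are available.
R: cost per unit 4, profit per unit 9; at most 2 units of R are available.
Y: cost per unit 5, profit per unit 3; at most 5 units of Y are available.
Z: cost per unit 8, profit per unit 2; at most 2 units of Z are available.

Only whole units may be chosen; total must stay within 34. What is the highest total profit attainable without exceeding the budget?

Take 4×S, 2×R, and 1×Y: cost 33 ≤ 34, profit 4·11 + 2·9 + 1·3 = 65.
R has the best ratio (9/4) and is taken to its limit of 2; remaining capacity is filled optimally with the others.

65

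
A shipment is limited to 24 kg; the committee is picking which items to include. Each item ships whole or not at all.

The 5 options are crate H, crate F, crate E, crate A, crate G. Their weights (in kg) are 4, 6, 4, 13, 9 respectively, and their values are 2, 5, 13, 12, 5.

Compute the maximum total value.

30

Treat it as a binary knapsack problem.
Allowing fractional choices, the relaxed optimum would be about 30.6, but items are indivisible.
crate F + crate E + crate A: weight 6 + 4 + 13 = 23 ≤ 24, value 5 + 13 + 12 = 30.
crate E + crate A: weight 4 + 13 = 17 ≤ 24, value 13 + 12 = 25.
crate H + crate E + crate A: weight 4 + 4 + 13 = 21 ≤ 24, value 2 + 13 + 12 = 27.
Best is crate F, crate E, and crate A with total value 30.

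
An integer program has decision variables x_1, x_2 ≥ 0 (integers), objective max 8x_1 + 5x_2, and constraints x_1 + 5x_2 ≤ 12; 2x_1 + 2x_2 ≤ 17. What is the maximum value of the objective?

The continuous relaxation peaks at (8.5, 0) with value 68.00; rounding to a feasible lattice point costs some objective.
(x_1,x_2)=(8,0) is feasible, giving 64.
(x_1,x_2)=(7,1) is feasible, giving 61.
(x_1,x_2)=(7,0) is feasible, giving 56.
The best lattice point is (8,0), giving 64.

64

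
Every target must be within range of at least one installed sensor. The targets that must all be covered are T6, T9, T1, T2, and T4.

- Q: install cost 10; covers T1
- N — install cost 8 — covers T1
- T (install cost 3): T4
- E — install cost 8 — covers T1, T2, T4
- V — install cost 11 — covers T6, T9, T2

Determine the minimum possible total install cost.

Choose E and V: together they cover T6, T9, T1, T2, T4 — every target.
Total install cost: 8 + 11 = 19.
No cover costs less than 19.

19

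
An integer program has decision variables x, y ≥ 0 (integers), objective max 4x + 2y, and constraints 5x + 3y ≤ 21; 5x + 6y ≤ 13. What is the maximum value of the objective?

The continuous relaxation peaks at (2.6, 0) with value 10.40; rounding to a feasible lattice point costs some objective.
(x,y)=(2,0): 5·2+3·0=10≤21, 5·2+6·0=10≤13, objective 8.
(x,y)=(1,1): 5·1+3·1=8≤21, 5·1+6·1=11≤13, objective 6.
The best lattice point is (2,0), giving 8.

8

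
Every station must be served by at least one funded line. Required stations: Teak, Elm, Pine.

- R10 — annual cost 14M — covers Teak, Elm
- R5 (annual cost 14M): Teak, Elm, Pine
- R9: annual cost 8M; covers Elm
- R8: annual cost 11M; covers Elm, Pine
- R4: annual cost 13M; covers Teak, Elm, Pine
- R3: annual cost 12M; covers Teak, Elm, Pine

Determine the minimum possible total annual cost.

R3 alone covers Teak, Elm, Pine — every station.
Total annual cost: 12.
No cover costs less than 12.

12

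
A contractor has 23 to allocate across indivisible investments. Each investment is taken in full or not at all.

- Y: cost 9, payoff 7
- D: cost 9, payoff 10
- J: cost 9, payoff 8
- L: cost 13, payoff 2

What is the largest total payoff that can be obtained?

18

Y + D: cost 9 + 9 = 18 ≤ 23, payoff 7 + 10 = 17.
D + J: cost 9 + 9 = 18 ≤ 23, payoff 10 + 8 = 18.
Best is D and J with total payoff 18.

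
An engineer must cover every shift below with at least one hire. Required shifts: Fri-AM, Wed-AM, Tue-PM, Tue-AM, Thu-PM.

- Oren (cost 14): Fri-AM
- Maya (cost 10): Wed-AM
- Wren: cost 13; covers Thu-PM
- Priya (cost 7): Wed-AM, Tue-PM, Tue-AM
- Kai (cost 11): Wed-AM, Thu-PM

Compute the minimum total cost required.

32

Choose Oren, Priya, and Kai: together they cover Fri-AM, Wed-AM, Tue-PM, Tue-AM, Thu-PM — every shift.
Total cost: 14 + 7 + 11 = 32.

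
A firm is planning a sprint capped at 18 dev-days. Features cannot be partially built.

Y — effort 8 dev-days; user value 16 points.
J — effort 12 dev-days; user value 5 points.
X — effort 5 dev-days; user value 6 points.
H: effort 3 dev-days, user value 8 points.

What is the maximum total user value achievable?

Take Y, X, and H: effort 8 + 5 + 3 = 16 ≤ 18, user value 16 + 6 + 8 = 30.
No other feasible combination does better.

30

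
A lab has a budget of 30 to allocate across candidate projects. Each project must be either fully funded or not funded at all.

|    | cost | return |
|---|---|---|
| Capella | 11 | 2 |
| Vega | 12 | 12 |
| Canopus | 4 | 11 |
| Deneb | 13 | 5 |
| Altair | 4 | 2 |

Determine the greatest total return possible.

28

Treat it as a binary knapsack problem.
Capella + Vega + Canopus: cost 11 + 12 + 4 = 27 ≤ 30, return 2 + 12 + 11 = 25.
Vega + Canopus + Deneb: cost 12 + 4 + 13 = 29 ≤ 30, return 12 + 11 + 5 = 28.
Vega + Canopus + Altair: cost 12 + 4 + 4 = 20 ≤ 30, return 12 + 11 + 2 = 25.
Best is Vega, Canopus, and Deneb with total return 28.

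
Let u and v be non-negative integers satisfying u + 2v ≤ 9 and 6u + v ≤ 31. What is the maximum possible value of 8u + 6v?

The continuous relaxation peaks at (4.82, 2.09) with value 51.09; rounding to a feasible lattice point costs some objective.
(u,v)=(5,1): 1·5+2·1=7≤9, 6·5+1·1=31≤31, objective 46.
(u,v)=(4,2): 1·4+2·2=8≤9, 6·4+1·2=26≤31, objective 44.
(u,v)=(3,3): 1·3+2·3=9≤9, 6·3+1·3=21≤31, objective 42.
(u,v)=(5,0): 1·5+2·0=5≤9, 6·5+1·0=30≤31, objective 40.
No feasible integer point exceeds 46.

46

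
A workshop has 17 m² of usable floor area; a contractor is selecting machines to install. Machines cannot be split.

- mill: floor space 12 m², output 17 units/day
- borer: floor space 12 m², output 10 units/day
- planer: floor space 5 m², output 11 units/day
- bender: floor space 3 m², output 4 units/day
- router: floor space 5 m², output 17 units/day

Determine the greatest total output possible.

34

Take mill and router: floor space 12 + 5 = 17 ≤ 17, output 17 + 17 = 34.
No other feasible combination does better.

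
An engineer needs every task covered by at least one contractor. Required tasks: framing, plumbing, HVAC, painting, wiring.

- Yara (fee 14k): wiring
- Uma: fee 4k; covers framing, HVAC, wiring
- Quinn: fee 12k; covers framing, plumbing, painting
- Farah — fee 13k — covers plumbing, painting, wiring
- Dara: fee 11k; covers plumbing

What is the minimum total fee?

16

This is a weighted set-cover instance.
Choose Uma and Quinn: together they cover framing, plumbing, HVAC, painting, wiring — every task.
Total fee: 4 + 12 = 16.
No cover costs less than 16.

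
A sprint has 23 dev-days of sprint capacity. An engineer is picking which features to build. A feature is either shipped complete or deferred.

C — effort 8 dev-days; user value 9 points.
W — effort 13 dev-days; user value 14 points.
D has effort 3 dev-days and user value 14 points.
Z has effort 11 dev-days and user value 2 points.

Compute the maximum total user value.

This is an integer program with binary decision variables.
Take W and D: effort 13 + 3 = 16 ≤ 23, user value 14 + 14 = 28.
No other feasible combination does better.

28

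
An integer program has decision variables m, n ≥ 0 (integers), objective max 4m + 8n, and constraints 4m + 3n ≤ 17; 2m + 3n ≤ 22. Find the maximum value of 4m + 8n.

40

The continuous relaxation peaks at (0, 5.67) with value 45.33; rounding to a feasible lattice point costs some objective.
(m,n)=(0,5): 4·0+3·5=15≤17, 2·0+3·5=15≤22, objective 40.
(m,n)=(1,4): 4·1+3·4=16≤17, 2·1+3·4=14≤22, objective 36.
No feasible integer point exceeds 40.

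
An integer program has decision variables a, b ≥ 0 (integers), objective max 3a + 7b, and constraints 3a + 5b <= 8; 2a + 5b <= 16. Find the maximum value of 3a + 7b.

10

(a,b)=(1,1): 3·1+5·1=8≤8, 2·1+5·1=7≤16, objective 10.
(a,b)=(0,1): 3·0+5·1=5≤8, 2·0+5·1=5≤16, objective 7.
No feasible integer point exceeds 10.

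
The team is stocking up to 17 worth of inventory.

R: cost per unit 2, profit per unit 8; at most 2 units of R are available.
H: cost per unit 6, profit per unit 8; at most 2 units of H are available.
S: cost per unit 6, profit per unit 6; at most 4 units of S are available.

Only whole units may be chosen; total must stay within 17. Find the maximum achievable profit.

This is a bounded integer knapsack.
R has the best ratio (8/2); taking only R gives at most 2×8 = 16 (stopped by the supply cap of 2).
Mixing does better — 2×R and 2×H: cost 16 ≤ 17, profit 2·8 + 2·8 = 32.

32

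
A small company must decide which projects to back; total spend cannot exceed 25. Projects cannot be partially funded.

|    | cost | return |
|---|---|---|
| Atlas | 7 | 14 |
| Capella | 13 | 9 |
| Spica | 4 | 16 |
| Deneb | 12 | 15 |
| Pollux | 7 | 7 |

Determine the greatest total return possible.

45

Atlas + Spica + Deneb: cost 7 + 4 + 12 = 23 ≤ 25, return 14 + 16 + 15 = 45.
Spica + Deneb + Pollux: cost 4 + 12 + 7 = 23 ≤ 25, return 16 + 15 + 7 = 38.
Atlas + Capella + Spica: cost 7 + 13 + 4 = 24 ≤ 25, return 14 + 9 + 16 = 39.
Best is Atlas, Spica, and Deneb with total return 45.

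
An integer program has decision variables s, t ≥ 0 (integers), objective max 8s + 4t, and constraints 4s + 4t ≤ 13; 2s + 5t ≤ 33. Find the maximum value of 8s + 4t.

24

(s,t)=(3,0): 4·3+4·0=12≤13, 2·3+5·0=6≤33, objective 24.
(s,t)=(2,1): 4·2+4·1=12≤13, 2·2+5·1=9≤33, objective 20.
Maximum is 24 at (s,t)=(3,0).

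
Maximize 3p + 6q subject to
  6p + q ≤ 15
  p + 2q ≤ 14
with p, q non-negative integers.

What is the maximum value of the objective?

(p,q)=(0,7): 6·0+1·7=7≤15, 1·0+2·7=14≤14, objective 42.
(p,q)=(1,6): 6·1+1·6=12≤15, 1·1+2·6=13≤14, objective 39.
(p,q)=(0,6): 6·0+1·6=6≤15, 1·0+2·6=12≤14, objective 36.
The best lattice point is (0,7), giving 42.

42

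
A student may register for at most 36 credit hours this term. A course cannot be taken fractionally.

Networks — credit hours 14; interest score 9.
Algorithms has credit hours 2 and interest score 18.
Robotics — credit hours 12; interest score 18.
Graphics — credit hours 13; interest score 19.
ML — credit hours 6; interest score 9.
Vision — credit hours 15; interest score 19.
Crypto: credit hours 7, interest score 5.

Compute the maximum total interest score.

Take Algorithms, Graphics, ML, and Vision: credit hours 2 + 13 + 6 + 15 = 36 ≤ 36, interest score 18 + 19 + 9 + 19 = 65.
No other feasible combination does better.

65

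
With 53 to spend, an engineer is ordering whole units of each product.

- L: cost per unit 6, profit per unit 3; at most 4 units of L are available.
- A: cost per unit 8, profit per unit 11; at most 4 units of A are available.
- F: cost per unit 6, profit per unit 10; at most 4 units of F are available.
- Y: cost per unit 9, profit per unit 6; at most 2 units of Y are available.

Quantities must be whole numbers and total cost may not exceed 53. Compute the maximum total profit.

This is a bounded integer knapsack.
3×A and 4×F: cost 48 ≤ 53, profit 3·11 + 4·10 = 73.
4×A and 3×F: cost 50 ≤ 53, profit 4·11 + 3·10 = 74.
Best is 74.

74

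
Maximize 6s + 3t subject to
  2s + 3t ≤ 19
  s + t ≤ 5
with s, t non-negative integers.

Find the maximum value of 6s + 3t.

(s,t)=(5,0) is feasible, giving 30.
(s,t)=(4,1) is feasible, giving 27.
(s,t)=(4,0) is feasible, giving 24.
The best lattice point is (5,0), giving 30.

30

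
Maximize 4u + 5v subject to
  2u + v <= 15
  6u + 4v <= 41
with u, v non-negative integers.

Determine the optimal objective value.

Relaxing integrality, the LP optimum is 51.25 at (u,v) = (0, 10.2), which is not an integer point.
(u,v)=(0,10): 2·0+1·10=10≤15, 6·0+4·10=40≤41, objective 50.
(u,v)=(0,9): 2·0+1·9=9≤15, 6·0+4·9=36≤41, objective 45.
Maximum is 50 at (u,v)=(0,10).

50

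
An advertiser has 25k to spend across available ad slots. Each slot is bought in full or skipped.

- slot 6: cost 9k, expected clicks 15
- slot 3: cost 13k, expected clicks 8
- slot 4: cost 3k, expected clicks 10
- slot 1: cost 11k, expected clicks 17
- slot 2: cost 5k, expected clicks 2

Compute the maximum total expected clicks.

42

slot 6 + slot 1 + slot 2: cost 9 + 11 + 5 = 25 ≤ 25, expected clicks 15 + 17 + 2 = 34.
slot 6 + slot 3 + slot 4: cost 9 + 13 + 3 = 25 ≤ 25, expected clicks 15 + 8 + 10 = 33.
slot 6 + slot 4 + slot 1: cost 9 + 3 + 11 = 23 ≤ 25, expected clicks 15 + 10 + 17 = 42.
Best is slot 6, slot 4, and slot 1 with total expected clicks 42.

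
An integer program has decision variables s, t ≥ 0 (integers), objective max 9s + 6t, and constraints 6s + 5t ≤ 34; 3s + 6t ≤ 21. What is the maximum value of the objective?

45

The continuous relaxation peaks at (5.67, 0) with value 51.00; rounding to a feasible lattice point costs some objective.
(s,t)=(5,0): 6·5+5·0=30≤34, 3·5+6·0=15≤21, objective 45.
(s,t)=(4,1): 6·4+5·1=29≤34, 3·4+6·1=18≤21, objective 42.
(s,t)=(4,0): 6·4+5·0=24≤34, 3·4+6·0=12≤21, objective 36.
Maximum is 45 at (s,t)=(5,0).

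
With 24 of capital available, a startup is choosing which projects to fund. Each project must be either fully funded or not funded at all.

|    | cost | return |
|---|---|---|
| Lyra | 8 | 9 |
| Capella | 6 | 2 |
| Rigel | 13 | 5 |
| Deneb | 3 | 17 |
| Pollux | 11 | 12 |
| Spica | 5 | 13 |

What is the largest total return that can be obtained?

This is a 0-1 knapsack instance.
Lyra + Deneb + Spica: cost 8 + 3 + 5 = 16 ≤ 24, return 9 + 17 + 13 = 39.
Lyra + Capella + Deneb + Spica: cost 8 + 6 + 3 + 5 = 22 ≤ 24, return 9 + 2 + 17 + 13 = 41.
Deneb + Pollux + Spica: cost 3 + 11 + 5 = 19 ≤ 24, return 17 + 12 + 13 = 42.
Best is Deneb, Pollux, and Spica with total return 42.

42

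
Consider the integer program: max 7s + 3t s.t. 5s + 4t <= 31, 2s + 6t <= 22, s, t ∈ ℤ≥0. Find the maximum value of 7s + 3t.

(s,t)=(6,0): 5·6+4·0=30≤31, 2·6+6·0=12≤22, objective 42.
(s,t)=(5,1): 5·5+4·1=29≤31, 2·5+6·1=16≤22, objective 38.
(s,t)=(5,0): 5·5+4·0=25≤31, 2·5+6·0=10≤22, objective 35.
No feasible integer point exceeds 42.

42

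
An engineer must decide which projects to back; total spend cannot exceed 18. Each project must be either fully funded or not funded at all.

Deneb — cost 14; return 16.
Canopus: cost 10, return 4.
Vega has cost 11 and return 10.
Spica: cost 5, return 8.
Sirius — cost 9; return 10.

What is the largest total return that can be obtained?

18

Take Spica and Sirius: cost 5 + 9 = 14 ≤ 18, return 8 + 10 = 18.
No feasible combination exceeds this.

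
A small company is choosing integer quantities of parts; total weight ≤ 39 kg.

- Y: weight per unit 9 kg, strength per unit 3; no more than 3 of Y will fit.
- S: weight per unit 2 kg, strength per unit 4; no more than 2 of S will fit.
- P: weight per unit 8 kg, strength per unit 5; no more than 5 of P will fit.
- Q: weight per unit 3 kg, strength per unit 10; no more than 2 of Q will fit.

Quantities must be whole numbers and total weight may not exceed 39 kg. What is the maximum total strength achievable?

2×S, 3×P, and 2×Q: weight 34 ≤ 39, strength 2·4 + 3·5 + 2·10 = 43.
1×Y, 2×S, 2×P, and 2×Q: weight 35 ≤ 39, strength 1·3 + 2·4 + 2·5 + 2·10 = 41.
Best is 43.

43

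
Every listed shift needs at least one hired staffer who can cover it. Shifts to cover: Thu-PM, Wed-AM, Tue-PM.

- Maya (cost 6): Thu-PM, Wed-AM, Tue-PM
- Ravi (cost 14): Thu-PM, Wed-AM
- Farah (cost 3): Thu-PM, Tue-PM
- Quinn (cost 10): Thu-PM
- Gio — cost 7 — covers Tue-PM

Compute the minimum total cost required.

6

This is an integer covering problem.
The greedy cost-per-new-shift heuristic would pick Farah and Maya for 9, but a cheaper cover exists.
Maya alone covers Thu-PM, Wed-AM, Tue-PM — every shift.
Total cost: 6.
No cover costs less than 6.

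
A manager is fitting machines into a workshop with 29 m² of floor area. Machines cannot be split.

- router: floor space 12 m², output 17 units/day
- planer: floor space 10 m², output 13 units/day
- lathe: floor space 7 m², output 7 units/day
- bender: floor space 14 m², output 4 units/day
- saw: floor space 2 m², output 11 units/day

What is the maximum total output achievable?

Allowing fractional choices, the relaxed optimum would be about 46.0, but machines are indivisible.
router + planer + lathe: floor space 12 + 10 + 7 = 29 ≤ 29, output 17 + 13 + 7 = 37.
router + planer + saw: floor space 12 + 10 + 2 = 24 ≤ 29, output 17 + 13 + 11 = 41.
Best is router, planer, and saw with total output 41.

41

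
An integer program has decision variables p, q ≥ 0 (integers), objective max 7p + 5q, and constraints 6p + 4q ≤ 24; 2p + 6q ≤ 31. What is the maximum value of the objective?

29

(p,q)=(2,3) is feasible, giving 29.
(p,q)=(1,4) is feasible, giving 27.
(p,q)=(0,5) is feasible, giving 25.
No feasible integer point exceeds 29.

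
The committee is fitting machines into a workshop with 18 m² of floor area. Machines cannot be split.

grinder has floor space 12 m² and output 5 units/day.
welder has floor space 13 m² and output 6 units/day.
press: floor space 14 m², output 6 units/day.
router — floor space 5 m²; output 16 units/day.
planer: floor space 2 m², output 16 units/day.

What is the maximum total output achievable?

Allowing fractional choices, the relaxed optimum would be about 37.1, but machines are indivisible.
press + planer: floor space 14 + 2 = 16 ≤ 18, output 6 + 16 = 22.
router + planer: floor space 5 + 2 = 7 ≤ 18, output 16 + 16 = 32.
welder + planer: floor space 13 + 2 = 15 ≤ 18, output 6 + 16 = 22.
Best is router and planer with total output 32.

32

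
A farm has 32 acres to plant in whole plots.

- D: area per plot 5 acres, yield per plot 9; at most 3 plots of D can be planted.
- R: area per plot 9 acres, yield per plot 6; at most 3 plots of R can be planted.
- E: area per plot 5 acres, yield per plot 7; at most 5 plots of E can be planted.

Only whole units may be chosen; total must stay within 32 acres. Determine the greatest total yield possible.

48

This is a bounded integer knapsack.
D has the best ratio (9/5); taking only D gives at most 3×9 = 27 (stopped by the supply cap of 3).
Mixing does better — 3×D and 3×E: area 30 ≤ 32, yield 3·9 + 3·7 = 48.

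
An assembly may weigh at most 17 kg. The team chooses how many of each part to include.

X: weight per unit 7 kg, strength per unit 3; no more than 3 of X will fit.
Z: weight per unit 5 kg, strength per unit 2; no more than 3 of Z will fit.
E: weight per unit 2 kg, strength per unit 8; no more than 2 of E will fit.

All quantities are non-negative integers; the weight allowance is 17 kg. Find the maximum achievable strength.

21

Take 1×X, 1×Z, and 2×E: weight 16 ≤ 17, strength 1·3 + 1·2 + 2·8 = 21.
E has the best ratio (8/2) and is taken to its limit of 2; remaining capacity is filled optimally with the others.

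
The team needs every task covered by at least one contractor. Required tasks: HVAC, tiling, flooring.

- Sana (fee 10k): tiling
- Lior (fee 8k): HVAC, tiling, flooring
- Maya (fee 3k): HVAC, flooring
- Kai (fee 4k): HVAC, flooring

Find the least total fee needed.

Lior alone covers HVAC, tiling, flooring — every task.
Total fee: 8.

8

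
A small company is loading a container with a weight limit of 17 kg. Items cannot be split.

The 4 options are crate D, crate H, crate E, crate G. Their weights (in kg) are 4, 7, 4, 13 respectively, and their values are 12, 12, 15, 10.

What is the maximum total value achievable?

This is a 0-1 knapsack instance.
Take crate D, crate H, and crate E: weight 4 + 7 + 4 = 15 ≤ 17, value 12 + 12 + 15 = 39.
No other feasible combination does better.

39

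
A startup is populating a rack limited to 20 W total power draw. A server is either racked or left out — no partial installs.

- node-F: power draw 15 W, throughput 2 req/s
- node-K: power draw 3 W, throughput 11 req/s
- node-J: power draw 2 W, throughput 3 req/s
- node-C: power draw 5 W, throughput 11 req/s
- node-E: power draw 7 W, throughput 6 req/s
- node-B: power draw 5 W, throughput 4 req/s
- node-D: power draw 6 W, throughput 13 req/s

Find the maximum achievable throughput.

Allowing fractional choices, the relaxed optimum would be about 41.4, but servers are indivisible.
node-K + node-J + node-C + node-D: power draw 3 + 2 + 5 + 6 = 16 ≤ 20, throughput 11 + 3 + 11 + 13 = 38.
node-K + node-C + node-B + node-D: power draw 3 + 5 + 5 + 6 = 19 ≤ 20, throughput 11 + 11 + 4 + 13 = 39.
Best is node-K, node-C, node-B, and node-D with total throughput 39.

39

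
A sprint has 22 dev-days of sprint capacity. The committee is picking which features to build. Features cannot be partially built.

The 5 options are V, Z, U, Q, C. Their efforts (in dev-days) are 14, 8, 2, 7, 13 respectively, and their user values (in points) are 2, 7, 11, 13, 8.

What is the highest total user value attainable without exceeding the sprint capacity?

This is an integer program with binary decision variables.
U + Q: effort 2 + 7 = 9 ≤ 22, user value 11 + 13 = 24.
Z + U + Q: effort 8 + 2 + 7 = 17 ≤ 22, user value 7 + 11 + 13 = 31.
U + Q + C: effort 2 + 7 + 13 = 22 ≤ 22, user value 11 + 13 + 8 = 32.
Best is U, Q, and C with total user value 32.

32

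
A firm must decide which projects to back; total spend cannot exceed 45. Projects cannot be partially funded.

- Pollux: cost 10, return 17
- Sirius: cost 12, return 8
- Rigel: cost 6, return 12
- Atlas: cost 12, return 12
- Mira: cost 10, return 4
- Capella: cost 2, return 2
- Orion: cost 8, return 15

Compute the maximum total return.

58

This is a 0-1 knapsack instance.
Take Pollux, Rigel, Atlas, Capella, and Orion: cost 10 + 6 + 12 + 2 + 8 = 38 ≤ 45, return 17 + 12 + 12 + 2 + 15 = 58.
No other feasible combination does better.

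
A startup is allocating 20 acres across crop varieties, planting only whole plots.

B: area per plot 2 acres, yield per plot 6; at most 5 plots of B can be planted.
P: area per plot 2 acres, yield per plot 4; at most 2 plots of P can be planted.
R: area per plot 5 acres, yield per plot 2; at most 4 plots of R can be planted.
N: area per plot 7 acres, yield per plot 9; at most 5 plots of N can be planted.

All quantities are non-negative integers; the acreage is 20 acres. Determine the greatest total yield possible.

43

B has the best ratio (6/2); taking only B gives at most 5×6 = 30 (stopped by the supply cap of 5).
Mixing does better — 5×B, 1×P, and 1×N: area 19 ≤ 20, yield 5·6 + 1·4 + 1·9 = 43.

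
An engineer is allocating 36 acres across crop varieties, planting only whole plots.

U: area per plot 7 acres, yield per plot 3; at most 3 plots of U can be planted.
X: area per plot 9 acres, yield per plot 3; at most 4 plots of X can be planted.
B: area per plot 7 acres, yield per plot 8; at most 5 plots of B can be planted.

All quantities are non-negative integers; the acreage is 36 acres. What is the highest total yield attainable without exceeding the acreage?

Take 5×B: area 35 ≤ 36, yield 5·8 = 40.
B has the best ratio (8/7) and is taken to its limit of 5; remaining capacity is filled optimally with the others.

40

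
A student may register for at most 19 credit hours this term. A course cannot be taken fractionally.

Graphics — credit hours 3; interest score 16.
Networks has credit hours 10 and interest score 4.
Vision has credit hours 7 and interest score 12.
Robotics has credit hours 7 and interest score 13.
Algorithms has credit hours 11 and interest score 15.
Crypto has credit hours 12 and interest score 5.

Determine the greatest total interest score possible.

Take Graphics, Vision, and Robotics: credit hours 3 + 7 + 7 = 17 ≤ 19, interest score 16 + 12 + 13 = 41.
No other feasible combination does better.

41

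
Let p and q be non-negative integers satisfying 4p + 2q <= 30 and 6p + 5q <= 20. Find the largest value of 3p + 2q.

9

The continuous relaxation peaks at (3.33, 0) with value 10.00; rounding to a feasible lattice point costs some objective.
(p,q)=(3,0): 4·3+2·0=12≤30, 6·3+5·0=18≤20, objective 9.
(p,q)=(2,1): 4·2+2·1=10≤30, 6·2+5·1=17≤20, objective 8.
(p,q)=(2,0): 4·2+2·0=8≤30, 6·2+5·0=12≤20, objective 6.
No feasible integer point exceeds 9.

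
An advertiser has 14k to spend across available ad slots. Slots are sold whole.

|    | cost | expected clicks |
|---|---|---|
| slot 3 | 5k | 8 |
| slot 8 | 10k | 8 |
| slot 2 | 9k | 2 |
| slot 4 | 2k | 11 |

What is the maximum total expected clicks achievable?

19

Allowing fractional choices, the relaxed optimum would be about 24.6, but ad slots are indivisible.
slot 3 + slot 4: cost 5 + 2 = 7 ≤ 14, expected clicks 8 + 11 = 19.
slot 8 + slot 4: cost 10 + 2 = 12 ≤ 14, expected clicks 8 + 11 = 19.
slot 2 + slot 4: cost 9 + 2 = 11 ≤ 14, expected clicks 2 + 11 = 13.
The maximum expected clicks is 19; one optimal choice is slot 3 and slot 4.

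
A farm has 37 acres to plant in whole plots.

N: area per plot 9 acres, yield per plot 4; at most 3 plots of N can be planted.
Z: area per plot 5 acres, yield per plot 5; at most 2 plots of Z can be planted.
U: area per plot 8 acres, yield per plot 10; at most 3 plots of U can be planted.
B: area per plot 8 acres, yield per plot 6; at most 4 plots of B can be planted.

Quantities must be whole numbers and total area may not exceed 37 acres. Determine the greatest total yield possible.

2×Z and 3×U: area 34 ≤ 37, yield 2·5 + 3·10 = 40.
1×Z, 3×U, and 1×B: area 37 ≤ 37, yield 1·5 + 3·10 + 1·6 = 41.
Best is 41.

41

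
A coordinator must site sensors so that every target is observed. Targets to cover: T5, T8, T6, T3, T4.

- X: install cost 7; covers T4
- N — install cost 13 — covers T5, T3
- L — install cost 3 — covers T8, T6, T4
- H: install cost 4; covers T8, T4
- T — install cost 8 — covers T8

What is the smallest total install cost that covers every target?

Choose N and L: together they cover T5, T8, T6, T3, T4 — every target.
Total install cost: 13 + 3 = 16.
No cover costs less than 16.

16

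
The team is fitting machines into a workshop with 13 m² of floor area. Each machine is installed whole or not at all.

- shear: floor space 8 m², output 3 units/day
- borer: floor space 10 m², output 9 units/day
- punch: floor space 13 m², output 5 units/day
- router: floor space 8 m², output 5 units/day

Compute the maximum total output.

9

Treat it as a binary knapsack problem.
router: floor space 8 ≤ 13, output 5.
borer: floor space 10 ≤ 13, output 9.
punch: floor space 13 ≤ 13, output 5.
Best is borer with total output 9.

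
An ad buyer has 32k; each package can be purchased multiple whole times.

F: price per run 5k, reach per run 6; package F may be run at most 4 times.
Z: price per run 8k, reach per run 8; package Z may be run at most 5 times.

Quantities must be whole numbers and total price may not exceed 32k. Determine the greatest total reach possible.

34

4×Z: price 32 ≤ 32, reach 4·8 = 32.
3×F and 2×Z: price 31 ≤ 32, reach 3·6 + 2·8 = 34.
Best is 34.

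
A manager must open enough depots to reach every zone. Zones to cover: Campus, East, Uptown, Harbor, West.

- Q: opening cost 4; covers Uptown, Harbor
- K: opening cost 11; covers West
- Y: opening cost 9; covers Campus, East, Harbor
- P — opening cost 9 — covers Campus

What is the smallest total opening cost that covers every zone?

Choose Q, K, and Y: together they cover Campus, East, Uptown, Harbor, West — every zone.
Total opening cost: 4 + 11 + 9 = 24.
No cover costs less than 24.

24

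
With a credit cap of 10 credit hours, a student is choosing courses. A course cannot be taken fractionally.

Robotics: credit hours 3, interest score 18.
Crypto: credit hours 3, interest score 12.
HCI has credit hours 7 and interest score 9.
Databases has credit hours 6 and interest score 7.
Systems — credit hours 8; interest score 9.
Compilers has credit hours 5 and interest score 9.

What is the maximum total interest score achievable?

Allowing fractional choices, the relaxed optimum would be about 37.2, but courses are indivisible.
Robotics + Compilers: credit hours 3 + 5 = 8 ≤ 10, interest score 18 + 9 = 27.
Robotics + HCI: credit hours 3 + 7 = 10 ≤ 10, interest score 18 + 9 = 27.
Robotics + Crypto: credit hours 3 + 3 = 6 ≤ 10, interest score 18 + 12 = 30.
Best is Robotics and Crypto with total interest score 30.

30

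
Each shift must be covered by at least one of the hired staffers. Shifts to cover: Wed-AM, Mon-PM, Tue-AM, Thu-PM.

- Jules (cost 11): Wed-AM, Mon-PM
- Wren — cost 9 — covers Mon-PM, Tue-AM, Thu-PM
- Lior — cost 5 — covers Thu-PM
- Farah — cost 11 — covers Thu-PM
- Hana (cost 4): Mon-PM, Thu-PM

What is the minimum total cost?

20

This is a weighted set-cover instance.
The greedy cost-per-new-shift heuristic would pick Hana, Wren, and Jules for 24, but a cheaper cover exists.
Choose Jules and Wren: together they cover Wed-AM, Mon-PM, Tue-AM, Thu-PM — every shift.
Total cost: 11 + 9 = 20.
No cover costs less than 20.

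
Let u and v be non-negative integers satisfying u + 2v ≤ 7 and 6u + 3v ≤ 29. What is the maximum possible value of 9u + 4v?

40

(u,v)=(4,1) is feasible, giving 40.
(u,v)=(4,0) is feasible, giving 36.
(u,v)=(3,2) is feasible, giving 35.
The best lattice point is (4,1), giving 40.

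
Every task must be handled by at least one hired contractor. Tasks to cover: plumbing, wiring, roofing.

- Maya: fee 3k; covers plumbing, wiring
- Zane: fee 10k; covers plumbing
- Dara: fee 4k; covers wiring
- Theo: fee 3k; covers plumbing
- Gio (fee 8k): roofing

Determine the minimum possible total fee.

11

Choose Maya and Gio: together they cover plumbing, wiring, roofing — every task.
Total fee: 3 + 8 = 11.
No cover costs less than 11.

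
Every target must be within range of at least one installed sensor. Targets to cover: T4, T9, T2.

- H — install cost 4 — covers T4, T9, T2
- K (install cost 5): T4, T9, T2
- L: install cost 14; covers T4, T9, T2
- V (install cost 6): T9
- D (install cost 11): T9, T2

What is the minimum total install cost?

4

This is a weighted set-cover instance.
H alone covers T4, T9, T2 — every target.
Total install cost: 4.
No cover costs less than 4.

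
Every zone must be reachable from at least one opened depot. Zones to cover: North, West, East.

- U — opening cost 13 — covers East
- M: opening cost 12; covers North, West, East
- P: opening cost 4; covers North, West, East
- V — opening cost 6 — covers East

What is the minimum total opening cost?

4

P alone covers North, West, East — every zone.
Total opening cost: 4.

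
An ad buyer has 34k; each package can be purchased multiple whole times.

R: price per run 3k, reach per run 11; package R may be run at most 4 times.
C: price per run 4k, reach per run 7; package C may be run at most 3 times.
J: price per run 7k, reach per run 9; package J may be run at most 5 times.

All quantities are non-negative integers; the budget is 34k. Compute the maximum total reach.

This is a bounded integer knapsack.
4×R, 2×C, and 2×J: price 34 ≤ 34, reach 4·11 + 2·7 + 2·9 = 76.
4×R, 3×C, and 1×J: price 31 ≤ 34, reach 4·11 + 3·7 + 1·9 = 74.
Best is 76.

76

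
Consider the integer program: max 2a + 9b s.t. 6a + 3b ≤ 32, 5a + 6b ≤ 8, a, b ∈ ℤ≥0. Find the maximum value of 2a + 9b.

The continuous relaxation peaks at (0, 1.33) with value 12.00; rounding to a feasible lattice point costs some objective.
(a,b)=(0,1): 6·0+3·1=3≤32, 5·0+6·1=6≤8, objective 9.
(a,b)=(1,0): 6·1+3·0=6≤32, 5·1+6·0=5≤8, objective 2.
(a,b)=(0,0): 6·0+3·0=0≤32, 5·0+6·0=0≤8, objective 0.
Maximum is 9 at (a,b)=(0,1).

9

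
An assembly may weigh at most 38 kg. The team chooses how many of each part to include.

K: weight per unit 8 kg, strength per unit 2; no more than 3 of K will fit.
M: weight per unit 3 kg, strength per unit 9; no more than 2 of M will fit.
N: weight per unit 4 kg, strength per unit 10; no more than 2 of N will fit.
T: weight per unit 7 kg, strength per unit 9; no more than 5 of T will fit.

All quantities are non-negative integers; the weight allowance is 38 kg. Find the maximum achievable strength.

65

2×M, 2×N, and 3×T: weight 35 ≤ 38, strength 2·9 + 2·10 + 3·9 = 65.
2×M, 1×N, and 4×T: weight 38 ≤ 38, strength 2·9 + 1·10 + 4·9 = 64.
Best is 65.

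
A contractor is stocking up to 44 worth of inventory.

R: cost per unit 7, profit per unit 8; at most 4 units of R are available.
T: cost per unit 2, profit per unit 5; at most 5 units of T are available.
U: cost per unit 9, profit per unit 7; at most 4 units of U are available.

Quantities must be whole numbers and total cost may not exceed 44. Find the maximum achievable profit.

57

Take 4×R and 5×T: cost 38 ≤ 44, profit 4·8 + 5·5 = 57.
T has the best ratio (5/2) and is taken to its limit of 5; remaining capacity is filled optimally with the others.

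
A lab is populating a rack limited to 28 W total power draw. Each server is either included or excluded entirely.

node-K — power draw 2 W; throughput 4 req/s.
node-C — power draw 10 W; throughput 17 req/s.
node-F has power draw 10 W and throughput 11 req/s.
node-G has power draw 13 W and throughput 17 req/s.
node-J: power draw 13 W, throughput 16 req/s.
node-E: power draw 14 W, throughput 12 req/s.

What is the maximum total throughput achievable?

Allowing fractional choices, the relaxed optimum would be about 41.7, but servers are indivisible.
node-K + node-C + node-J: power draw 2 + 10 + 13 = 25 ≤ 28, throughput 4 + 17 + 16 = 37.
node-K + node-C + node-G: power draw 2 + 10 + 13 = 25 ≤ 28, throughput 4 + 17 + 17 = 38.
Best is node-K, node-C, and node-G with total throughput 38.

38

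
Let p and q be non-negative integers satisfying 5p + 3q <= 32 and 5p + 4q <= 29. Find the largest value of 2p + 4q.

28

(p,q)=(0,7) is feasible, giving 28.
(p,q)=(1,6) is feasible, giving 26.
(p,q)=(0,6) is feasible, giving 24.
No feasible integer point exceeds 28.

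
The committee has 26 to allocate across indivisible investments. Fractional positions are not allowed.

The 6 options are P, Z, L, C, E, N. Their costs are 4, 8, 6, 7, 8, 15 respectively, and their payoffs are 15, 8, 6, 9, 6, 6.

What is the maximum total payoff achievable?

Allowing fractional choices, the relaxed optimum would be about 38.8, but investments are indivisible.
P + Z + L + C: cost 4 + 8 + 6 + 7 = 25 ≤ 26, payoff 15 + 8 + 6 + 9 = 38.
P + L + C + E: cost 4 + 6 + 7 + 8 = 25 ≤ 26, payoff 15 + 6 + 9 + 6 = 36.
P + Z + L + E: cost 4 + 8 + 6 + 8 = 26 ≤ 26, payoff 15 + 8 + 6 + 6 = 35.
Best is P, Z, L, and C with total payoff 38.

38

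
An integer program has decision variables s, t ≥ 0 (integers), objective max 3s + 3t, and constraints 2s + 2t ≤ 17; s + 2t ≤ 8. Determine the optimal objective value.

24

(s,t)=(8,0) is feasible, giving 24.
(s,t)=(7,0) is feasible, giving 21.
No feasible integer point exceeds 24.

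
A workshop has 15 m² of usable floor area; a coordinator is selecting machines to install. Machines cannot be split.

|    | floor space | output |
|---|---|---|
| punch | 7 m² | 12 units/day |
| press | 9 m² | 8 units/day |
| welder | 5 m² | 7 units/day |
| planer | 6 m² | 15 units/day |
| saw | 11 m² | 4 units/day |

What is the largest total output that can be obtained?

Allowing fractional choices, the relaxed optimum would be about 29.8, but machines are indivisible.
press + planer: floor space 9 + 6 = 15 ≤ 15, output 8 + 15 = 23.
punch + planer: floor space 7 + 6 = 13 ≤ 15, output 12 + 15 = 27.
Best is punch and planer with total output 27.

27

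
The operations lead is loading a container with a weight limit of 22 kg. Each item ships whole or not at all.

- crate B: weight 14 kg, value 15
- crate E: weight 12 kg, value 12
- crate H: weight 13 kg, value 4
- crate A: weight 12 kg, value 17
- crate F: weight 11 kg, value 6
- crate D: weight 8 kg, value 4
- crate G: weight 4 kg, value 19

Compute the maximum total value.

Treat it as a binary knapsack problem.
Take crate A and crate G: weight 12 + 4 = 16 ≤ 22, value 17 + 19 = 36.
No other feasible combination does better.

36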